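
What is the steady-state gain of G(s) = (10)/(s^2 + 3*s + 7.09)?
DC gain = G(0) = num(0)/den(0) = 10/7.09 = 1.41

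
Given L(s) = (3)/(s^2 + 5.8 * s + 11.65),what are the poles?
Set denominator = 0: s^2 + 5.8*s + 11.65 = 0 → Poles: -2.9 + 1.8j, -2.9 - 1.8j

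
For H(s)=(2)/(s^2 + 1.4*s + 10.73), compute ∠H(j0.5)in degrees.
Substitute s = j*0.5: H(j0.5) = 0.189992 - 0.0126903j.
∠H(j0.5) = atan2(Im, Re) = atan2(-0.0126903, 0.189992) = -3.82°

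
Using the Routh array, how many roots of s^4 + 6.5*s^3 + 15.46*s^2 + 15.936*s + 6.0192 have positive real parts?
Routh array:
s^4: [1, 15.46, 6.0192]; s^3: [6.5, 15.936]; s^2: [13.0083, 6.0192]; s^1: [12.9283]; s^0: [6.0192]
First column: [1, 6.5, 13.0083, 12.9283, 6.0192]. Sign changes = RHP roots = 0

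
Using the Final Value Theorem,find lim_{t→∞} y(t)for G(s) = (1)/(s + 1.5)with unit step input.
FVT: lim_{t→∞} y(t) = lim_{s→0} s*Y(s) where Y(s) = G(s)/s.
= lim_{s→0} G(s) = G(0) = num(0)/den(0) = 1/1.5 = 0.6667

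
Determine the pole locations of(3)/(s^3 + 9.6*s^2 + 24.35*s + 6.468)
Set denominator = 0: s^3 + 9.6*s^2 + 24.35*s + 6.468 = (s + 4.4)(s + 4.9)(s + 0.3) = 0 → Poles: -0.3, -4.4, -4.9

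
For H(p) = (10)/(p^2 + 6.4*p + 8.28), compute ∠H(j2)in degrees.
Substitute p = j*2: H(j2) = 0.23496 - 0.702685j.
∠H(j2) = atan2(Im, Re) = atan2(-0.702685, 0.23496) = -71.51°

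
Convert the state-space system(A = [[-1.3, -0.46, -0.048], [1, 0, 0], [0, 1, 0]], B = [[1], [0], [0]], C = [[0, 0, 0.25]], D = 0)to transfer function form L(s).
L(s) = C(sI - A)⁻¹B + D.
Characteristic polynomial det(sI - A) = s^3 + 1.3*s^2 + 0.46*s + 0.048.
Numerator from C·adj(sI-A)·B + D·det(sI-A) = 0.25.
L(s) = (0.25)/(s^3 + 1.3*s^2 + 0.46*s + 0.048)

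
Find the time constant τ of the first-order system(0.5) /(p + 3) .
First-order system: τ = -1/pole. Pole = -3. τ = -1/(-3) = 0.3333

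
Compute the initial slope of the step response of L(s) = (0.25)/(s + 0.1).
IVT: y'(0⁺) = lim_{s→∞} s²·Y(s) = lim_{s→∞} s·L(s).
deg(num) = 0, deg(den) = 1, relative degree = 1, so s·L(s) → (leading num)/(leading den) = 0.25/1 = 0.25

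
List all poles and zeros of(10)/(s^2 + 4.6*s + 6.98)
Set denominator = 0: s^2 + 4.6*s + 6.98 = 0 → Poles: -2.3 + 1.3j, -2.3 - 1.3j
Numerator is a nonzero constant (10) → Zeros: none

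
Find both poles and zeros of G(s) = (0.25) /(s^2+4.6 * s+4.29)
Set denominator = 0: s^2 + 4.6*s + 4.29 = (s + 1.3)(s + 3.3) = 0 → Poles: -1.3, -3.3
Numerator is a nonzero constant (0.25) → Zeros: none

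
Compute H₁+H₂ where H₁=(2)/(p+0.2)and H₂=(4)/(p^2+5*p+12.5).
Parallel: H = H₁ + H₂ = (n₁·d₂ + n₂·d₁)/(d₁·d₂).
n₁·d₂ = 2*p^2 + 10*p + 25. n₂·d₁ = 4*p + 0.8. Sum = 2*p^2 + 14*p + 25.8. d₁·d₂ = p^3 + 5.2*p^2 + 13.5*p + 2.5.
H(p) = (2*p^2 + 14*p + 25.8)/(p^3 + 5.2*p^2 + 13.5*p + 2.5)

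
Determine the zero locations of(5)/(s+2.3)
Numerator is a nonzero constant (5) → Zeros: none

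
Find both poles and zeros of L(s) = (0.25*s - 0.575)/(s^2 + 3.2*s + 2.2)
Set denominator = 0: s^2 + 3.2*s + 2.2 = (s + 2.2)(s + 1) = 0 → Poles: -1, -2.2
Set numerator = 0: 0.25*s - 0.575 = 0 → Zeros: 2.3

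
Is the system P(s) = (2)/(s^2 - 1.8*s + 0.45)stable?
Denominator: s^2 - 1.8*s + 0.45 = (s - 1.5)(s - 0.3). Poles: 0.3, 1.5. All Re(p)<0: No (unstable)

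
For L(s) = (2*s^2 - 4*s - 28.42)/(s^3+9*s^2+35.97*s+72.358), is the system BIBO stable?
Denominator: s^3 + 9*s^2 + 35.97*s + 72.358 = (s + 4.6)(s^2 + 4.4*s + 15.73). Poles: -2.2 + 3.3j, -2.2 - 3.3j, -4.6. All Re(p)<0: Yes (stable)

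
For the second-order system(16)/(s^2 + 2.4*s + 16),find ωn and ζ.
Standard form: ωn²/(s²+2ζωn·s+ωn²).
const=16=ωn² → ωn=4, s coeff=2.4=2ζωn → ζ=0.3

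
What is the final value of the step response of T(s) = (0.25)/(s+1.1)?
FVT: lim_{t→∞} y(t) = lim_{s→0} s*Y(s) where Y(s) = T(s)/s.
= lim_{s→0} T(s) = T(0) = num(0)/den(0) = 0.25/1.1 = 0.2273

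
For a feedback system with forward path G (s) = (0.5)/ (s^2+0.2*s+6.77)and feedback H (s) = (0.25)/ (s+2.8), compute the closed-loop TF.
Closed-loop T = G/(1+GH).
Numerator: G_num * H_den = 0.5*s + 1.4.
Denominator: G_den * H_den + G_num * H_num = (s^3 + 3*s^2 + 7.33*s + 18.956) + (0.125) = s^3 + 3*s^2 + 7.33*s + 19.081.
T(s) = (0.5*s + 1.4)/(s^3 + 3*s^2 + 7.33*s + 19.081)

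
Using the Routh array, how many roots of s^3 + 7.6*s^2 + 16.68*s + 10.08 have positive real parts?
Routh array:
s^3: [1, 16.68]; s^2: [7.6, 10.08]; s^1: [15.3537]; s^0: [10.08]
First column: [1, 7.6, 15.3537, 10.08]. Sign changes = RHP roots = 0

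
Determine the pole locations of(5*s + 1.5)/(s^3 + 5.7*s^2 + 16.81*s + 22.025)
Set denominator = 0: s^3 + 5.7*s^2 + 16.81*s + 22.025 = (s + 2.5)(s^2 + 3.2*s + 8.81) = 0 → Poles: -1.6 + 2.5j, -1.6 - 2.5j, -2.5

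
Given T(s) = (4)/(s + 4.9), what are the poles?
Set denominator = 0: s + 4.9 = 0 → Poles: -4.9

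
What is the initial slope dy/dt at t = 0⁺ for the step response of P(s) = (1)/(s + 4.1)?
IVT: y'(0⁺) = lim_{s→∞} s²·Y(s) = lim_{s→∞} s·P(s).
deg(num) = 0, deg(den) = 1, relative degree = 1, so s·P(s) → (leading num)/(leading den) = 1/1 = 1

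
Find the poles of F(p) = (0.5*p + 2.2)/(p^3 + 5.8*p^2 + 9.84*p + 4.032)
Set denominator = 0: p^3 + 5.8*p^2 + 9.84*p + 4.032 = (p + 0.6)(p + 2.4)(p + 2.8) = 0 → Poles: -0.6, -2.4, -2.8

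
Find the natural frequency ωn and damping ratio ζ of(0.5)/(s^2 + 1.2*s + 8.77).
Underdamped: complex pole -0.6 + 2.9j. ωn = |pole| = 2.961, ζ = -Re(pole)/ωn = 0.2026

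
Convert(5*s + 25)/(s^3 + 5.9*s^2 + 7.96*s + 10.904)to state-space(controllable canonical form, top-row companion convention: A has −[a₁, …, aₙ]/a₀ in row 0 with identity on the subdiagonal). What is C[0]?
Reachable canonical form: C = numerator coefficients (right-aligned, zero-padded to length n).
num = 5*s + 25, C = [[0, 5, 25]].
C[0] = 0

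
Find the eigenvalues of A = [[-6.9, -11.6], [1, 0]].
Eigenvalues solve det(λI - A) = 0.
Characteristic polynomial: λ^2 + 6.9*λ + 11.6 = 0.
Factor: (λ + 2.9)(λ + 4) = 0.
Roots: -2.9, -4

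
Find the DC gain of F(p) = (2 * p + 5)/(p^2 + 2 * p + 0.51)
DC gain = F(0) = num(0)/den(0) = 5/0.51 = 9.804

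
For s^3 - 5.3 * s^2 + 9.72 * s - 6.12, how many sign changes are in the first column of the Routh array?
Routh array:
s^3: [1, 9.72]; s^2: [-5.3, -6.12]; s^1: [8.56528]; s^0: [-6.12]
First column: [1, -5.3, 8.56528, -6.12]. Sign changes = 3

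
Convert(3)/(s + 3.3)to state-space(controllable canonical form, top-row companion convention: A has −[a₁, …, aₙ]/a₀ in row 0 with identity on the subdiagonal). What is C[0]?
Reachable canonical form: C = numerator coefficients (right-aligned, zero-padded to length n).
num = 3, C = [[3]].
C[0] = 3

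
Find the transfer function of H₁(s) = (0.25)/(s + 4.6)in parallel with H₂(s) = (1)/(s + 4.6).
Parallel: H = H₁ + H₂ = (n₁·d₂ + n₂·d₁)/(d₁·d₂).
n₁·d₂ = 0.25*s + 1.15. n₂·d₁ = s + 4.6. Sum = 1.25*s + 5.75. d₁·d₂ = s^2 + 9.2*s + 21.16.
H(s) = (1.25*s + 5.75)/(s^2 + 9.2*s + 21.16)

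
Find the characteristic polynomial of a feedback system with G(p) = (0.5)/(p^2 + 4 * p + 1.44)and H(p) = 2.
Characteristic poly = G_den * H_den + G_num * H_num = (p^2 + 4*p + 1.44) + (1) = p^2 + 4*p + 2.44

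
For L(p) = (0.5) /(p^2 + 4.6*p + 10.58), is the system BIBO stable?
Denominator: p^2 + 4.6*p + 10.58. Poles: -2.3 + 2.3j, -2.3 - 2.3j. All Re(p)<0: Yes (stable)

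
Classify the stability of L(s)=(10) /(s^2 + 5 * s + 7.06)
Denominator: s^2 + 5*s + 7.06. Poles: -2.5 + 0.9j, -2.5 - 0.9j. Stable (all poles in LHP)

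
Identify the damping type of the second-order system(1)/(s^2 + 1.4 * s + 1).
Standard form: ωn²/(s²+2ζωn·s+ωn²) gives ωn=1, ζ=0.7.
Underdamped (ζ = 0.7 < 1)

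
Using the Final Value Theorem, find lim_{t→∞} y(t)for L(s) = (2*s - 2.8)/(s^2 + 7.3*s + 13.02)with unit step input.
FVT: lim_{t→∞} y(t) = lim_{s→0} s*Y(s) where Y(s) = L(s)/s.
= lim_{s→0} L(s) = L(0) = num(0)/den(0) = -2.8/13.02 = -0.2151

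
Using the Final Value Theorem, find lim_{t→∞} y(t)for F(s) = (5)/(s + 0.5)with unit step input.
FVT: lim_{t→∞} y(t) = lim_{s→0} s*Y(s) where Y(s) = F(s)/s.
= lim_{s→0} F(s) = F(0) = num(0)/den(0) = 5/0.5 = 10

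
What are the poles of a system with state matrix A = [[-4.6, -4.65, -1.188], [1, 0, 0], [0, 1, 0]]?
Eigenvalues solve det(λI - A) = 0.
Characteristic polynomial: λ^3 + 4.6*λ^2 + 4.65*λ + 1.188 = 0.
Factor: (λ + 0.9)(λ + 0.4)(λ + 3.3) = 0.
Roots: -0.4, -0.9, -3.3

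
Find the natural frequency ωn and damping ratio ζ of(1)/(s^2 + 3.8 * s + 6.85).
Underdamped: complex pole -1.9 + 1.8j. ωn = |pole| = 2.617, ζ = -Re(pole)/ωn = 0.726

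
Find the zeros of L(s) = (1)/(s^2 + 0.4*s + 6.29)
Numerator is a nonzero constant (1) → Zeros: none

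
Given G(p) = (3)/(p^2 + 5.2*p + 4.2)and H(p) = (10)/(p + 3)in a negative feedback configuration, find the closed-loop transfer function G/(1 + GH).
Closed-loop T = G/(1+GH).
Numerator: G_num * H_den = 3*p + 9.
Denominator: G_den * H_den + G_num * H_num = (p^3 + 8.2*p^2 + 19.8*p + 12.6) + (30) = p^3 + 8.2*p^2 + 19.8*p + 42.6.
T(p) = (3*p + 9)/(p^3 + 8.2*p^2 + 19.8*p + 42.6)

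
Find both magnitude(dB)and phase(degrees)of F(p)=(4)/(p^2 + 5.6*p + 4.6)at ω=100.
Substitute p = j*100: F(j100) = -0.000398932 - 2.23505e-05j.
|F| = 20*log₁₀(sqrt(Re²+Im²)) = -67.97 dB.
∠F = atan2(Im, Re) = -176.79°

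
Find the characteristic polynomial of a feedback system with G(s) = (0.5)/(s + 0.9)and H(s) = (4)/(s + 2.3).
Characteristic poly = G_den * H_den + G_num * H_num = (s^2 + 3.2*s + 2.07) + (2) = s^2 + 3.2*s + 4.07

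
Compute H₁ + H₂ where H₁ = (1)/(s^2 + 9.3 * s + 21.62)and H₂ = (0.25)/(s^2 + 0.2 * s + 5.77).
Parallel: H = H₁ + H₂ = (n₁·d₂ + n₂·d₁)/(d₁·d₂).
n₁·d₂ = s^2 + 0.2*s + 5.77. n₂·d₁ = 0.25*s^2 + 2.325*s + 5.405. Sum = 1.25*s^2 + 2.525*s + 11.175. d₁·d₂ = s^4 + 9.5*s^3 + 29.25*s^2 + 57.985*s + 124.7474.
H(s) = (1.25*s^2 + 2.525*s + 11.175)/(s^4 + 9.5*s^3 + 29.25*s^2 + 57.985*s + 124.7474)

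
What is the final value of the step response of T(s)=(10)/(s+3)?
FVT: lim_{t→∞} y(t) = lim_{s→0} s*Y(s) where Y(s) = T(s)/s.
= lim_{s→0} T(s) = T(0) = num(0)/den(0) = 10/3 = 3.333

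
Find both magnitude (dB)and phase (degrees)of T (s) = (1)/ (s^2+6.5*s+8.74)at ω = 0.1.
Substitute s = j*0.1: T(j0.1) = 0.113916 - 0.00848172j.
|T| = 20*log₁₀(sqrt(Re²+Im²)) = -18.84 dB.
∠T = atan2(Im, Re) = -4.26°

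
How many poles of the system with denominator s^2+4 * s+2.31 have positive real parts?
s^2 + 4*s + 2.31 = (s + 0.7)(s + 3.3). Poles: -0.7, -3.3. RHP poles (Re>0): 0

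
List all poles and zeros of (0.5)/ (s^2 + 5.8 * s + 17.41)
Set denominator = 0: s^2 + 5.8*s + 17.41 = 0 → Poles: -2.9 + 3j, -2.9 - 3j
Numerator is a nonzero constant (0.5) → Zeros: none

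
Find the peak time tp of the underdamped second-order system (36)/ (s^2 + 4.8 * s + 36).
Standard form: ωn²/(s²+2ζωn·s+ωn²) → ωn = 6, ζ = 0.4.
ωd = ωn·√(1-ζ²) = 6·√(1-0.4²) = 5.499.
tp = π/ωd = π/5.499 = 0.5713 s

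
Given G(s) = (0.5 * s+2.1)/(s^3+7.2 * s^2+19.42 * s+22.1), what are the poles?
Set denominator = 0: s^3 + 7.2*s^2 + 19.42*s + 22.1 = (s + 3.4)(s^2 + 3.8*s + 6.5) = 0 → Poles: -1.9 + 1.7j, -1.9 - 1.7j, -3.4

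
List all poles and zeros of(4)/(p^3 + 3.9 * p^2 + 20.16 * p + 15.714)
Set denominator = 0: p^3 + 3.9*p^2 + 20.16*p + 15.714 = (p + 0.9)(p^2 + 3*p + 17.46) = 0 → Poles: -0.9, -1.5 + 3.9j, -1.5 - 3.9j
Numerator is a nonzero constant (4) → Zeros: none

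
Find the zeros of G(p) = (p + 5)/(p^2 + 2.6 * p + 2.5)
Set numerator = 0: p + 5 = 0 → Zeros: -5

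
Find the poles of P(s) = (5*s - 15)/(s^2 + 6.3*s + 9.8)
Set denominator = 0: s^2 + 6.3*s + 9.8 = (s + 2.8)(s + 3.5) = 0 → Poles: -2.8, -3.5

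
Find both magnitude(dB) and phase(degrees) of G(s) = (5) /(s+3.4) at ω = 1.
Substitute s = j*1: G(j1) = 1.3535 - 0.398089j.
|G| = 20*log₁₀(sqrt(Re²+Im²)) = 2.99 dB.
∠G = atan2(Im, Re) = -16.39°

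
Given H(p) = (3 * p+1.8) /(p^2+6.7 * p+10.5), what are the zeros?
Set numerator = 0: 3*p + 1.8 = 0 → Zeros: -0.6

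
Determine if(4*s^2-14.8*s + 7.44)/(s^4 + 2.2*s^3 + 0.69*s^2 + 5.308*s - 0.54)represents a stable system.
Denominator: s^4 + 2.2*s^3 + 0.69*s^2 + 5.308*s - 0.54 = (s + 2.7)(s - 0.1)(s^2 - 0.4*s + 2). Poles: -2.7, 0.1, 0.2 + 1.4j, 0.2 - 1.4j. All Re(p)<0: No (unstable)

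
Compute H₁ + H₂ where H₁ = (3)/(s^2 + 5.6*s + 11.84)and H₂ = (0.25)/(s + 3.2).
Parallel: H = H₁ + H₂ = (n₁·d₂ + n₂·d₁)/(d₁·d₂).
n₁·d₂ = 3*s + 9.6. n₂·d₁ = 0.25*s^2 + 1.4*s + 2.96. Sum = 0.25*s^2 + 4.4*s + 12.56. d₁·d₂ = s^3 + 8.8*s^2 + 29.76*s + 37.888.
H(s) = (0.25*s^2 + 4.4*s + 12.56)/(s^3 + 8.8*s^2 + 29.76*s + 37.888)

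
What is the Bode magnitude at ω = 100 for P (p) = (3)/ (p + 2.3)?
Substitute p = j*100: P(j100) = 0.000689635 - 0.0299841j.
|P(j100)| = sqrt(Re² + Im²) = 0.02999.
20*log₁₀(0.02999) = -30.46 dB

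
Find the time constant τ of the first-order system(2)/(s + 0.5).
First-order system: τ = -1/pole. Pole = -0.5. τ = -1/(-0.5) = 2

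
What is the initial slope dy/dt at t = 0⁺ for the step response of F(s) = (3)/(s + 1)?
IVT: y'(0⁺) = lim_{s→∞} s²·Y(s) = lim_{s→∞} s·F(s).
deg(num) = 0, deg(den) = 1, relative degree = 1, so s·F(s) → (leading num)/(leading den) = 3/1 = 3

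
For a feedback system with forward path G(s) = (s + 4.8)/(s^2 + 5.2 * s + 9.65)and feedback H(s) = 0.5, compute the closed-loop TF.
Closed-loop T = G/(1+GH).
Numerator: G_num * H_den = s + 4.8.
Denominator: G_den * H_den + G_num * H_num = (s^2 + 5.2*s + 9.65) + (0.5*s + 2.4) = s^2 + 5.7*s + 12.05.
T(s) = (s + 4.8)/(s^2 + 5.7*s + 12.05)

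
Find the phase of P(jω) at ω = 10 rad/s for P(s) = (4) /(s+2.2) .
Substitute s = j*10: P(j10) = 0.0839374 - 0.381534j.
∠P(j10) = atan2(Im, Re) = atan2(-0.381534, 0.0839374) = -77.59°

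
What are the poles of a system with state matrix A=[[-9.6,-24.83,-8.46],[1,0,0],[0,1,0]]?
Eigenvalues solve det(λI - A) = 0.
Characteristic polynomial: λ^3 + 9.6*λ^2 + 24.83*λ + 8.46 = 0.
Factor: (λ + 4.7)(λ + 0.4)(λ + 4.5) = 0.
Roots: -0.4, -4.5, -4.7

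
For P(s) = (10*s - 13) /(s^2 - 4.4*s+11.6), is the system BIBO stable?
Denominator: s^2 - 4.4*s + 11.6. Poles: 2.2 + 2.6j, 2.2 - 2.6j. All Re(p)<0: No (unstable)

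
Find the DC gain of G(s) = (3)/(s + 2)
DC gain = G(0) = num(0)/den(0) = 3/2 = 1.5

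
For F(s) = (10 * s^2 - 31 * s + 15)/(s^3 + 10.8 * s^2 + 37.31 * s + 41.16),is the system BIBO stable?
Denominator: s^3 + 10.8*s^2 + 37.31*s + 41.16 = (s + 3.5)(s + 2.4)(s + 4.9). Poles: -2.4, -3.5, -4.9. All Re(p)<0: Yes (stable)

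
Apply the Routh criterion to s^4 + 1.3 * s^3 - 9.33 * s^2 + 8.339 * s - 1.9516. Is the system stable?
Routh array:
s^4: [1, -9.33, -1.9516]; s^3: [1.3, 8.339]; s^2: [-15.7446, -1.9516]; s^1: [8.17786]; s^0: [-1.9516]
First column: [1, 1.3, -15.7446, 8.17786, -1.9516]. Sign changes = 3.
No, unstable (3 RHP root(s))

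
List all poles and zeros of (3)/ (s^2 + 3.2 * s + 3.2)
Set denominator = 0: s^2 + 3.2*s + 3.2 = 0 → Poles: -1.6 + 0.8j, -1.6 - 0.8j
Numerator is a nonzero constant (3) → Zeros: none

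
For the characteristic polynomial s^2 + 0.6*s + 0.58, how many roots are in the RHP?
Poles: -0.3 + 0.7j, -0.3 - 0.7j. RHP poles (Re>0): 0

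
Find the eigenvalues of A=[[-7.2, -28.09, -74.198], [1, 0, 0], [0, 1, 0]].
Eigenvalues solve det(λI - A) = 0.
Characteristic polynomial: λ^3 + 7.2*λ^2 + 28.09*λ + 74.198 = 0.
Factor: (λ + 4.6)(λ^2 + 2.6*λ + 16.13) = 0.
Roots: -1.3 + 3.8j, -1.3 - 3.8j, -4.6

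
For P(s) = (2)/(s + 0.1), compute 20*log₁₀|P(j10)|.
Substitute s = j*10: P(j10) = 0.0019998 - 0.19998j.
|P(j10)| = sqrt(Re² + Im²) = 0.2.
20*log₁₀(0.2) = -13.98 dB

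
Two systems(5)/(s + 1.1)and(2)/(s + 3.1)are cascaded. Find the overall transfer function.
Series: H = H₁ · H₂ = (n₁·n₂)/(d₁·d₂).
Num: n₁·n₂ = 10. Den: d₁·d₂ = s^2 + 4.2*s + 3.41.
H(s) = (10)/(s^2 + 4.2*s + 3.41)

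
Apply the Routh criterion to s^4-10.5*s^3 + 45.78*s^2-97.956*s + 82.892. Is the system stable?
Routh array:
s^4: [1, 45.78, 82.892]; s^3: [-10.5, -97.956]; s^2: [36.4509, 82.892]; s^1: [-74.0782]; s^0: [82.892]
First column: [1, -10.5, 36.4509, -74.0782, 82.892]. Sign changes = 4.
No, unstable (4 RHP root(s))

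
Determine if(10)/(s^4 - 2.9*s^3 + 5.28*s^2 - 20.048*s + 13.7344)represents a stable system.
Denominator: s^4 - 2.9*s^3 + 5.28*s^2 - 20.048*s + 13.7344 = (s - 2.9)(s - 0.8)(s^2 + 0.8*s + 5.92). Poles: -0.4 + 2.4j, -0.4 - 2.4j, 0.8, 2.9. All Re(p)<0: No (unstable)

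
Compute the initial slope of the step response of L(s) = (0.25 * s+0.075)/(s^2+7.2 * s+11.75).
IVT: y'(0⁺) = lim_{s→∞} s²·Y(s) = lim_{s→∞} s·L(s).
deg(num) = 1, deg(den) = 2, relative degree = 1, so s·L(s) → (leading num)/(leading den) = 0.25/1 = 0.25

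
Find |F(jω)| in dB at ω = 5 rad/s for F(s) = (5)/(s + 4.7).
Substitute s = j*5: F(j5) = 0.499044 - 0.530898j.
|F(j5)| = sqrt(Re² + Im²) = 0.7286.
20*log₁₀(0.7286) = -2.75 dB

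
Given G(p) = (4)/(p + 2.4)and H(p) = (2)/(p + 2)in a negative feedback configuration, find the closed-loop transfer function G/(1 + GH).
Closed-loop T = G/(1+GH).
Numerator: G_num * H_den = 4*p + 8.
Denominator: G_den * H_den + G_num * H_num = (p^2 + 4.4*p + 4.8) + (8) = p^2 + 4.4*p + 12.8.
T(p) = (4*p + 8)/(p^2 + 4.4*p + 12.8)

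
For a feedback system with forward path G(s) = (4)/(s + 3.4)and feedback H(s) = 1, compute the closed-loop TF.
Closed-loop T = G/(1+GH).
Numerator: G_num * H_den = 4.
Denominator: G_den * H_den + G_num * H_num = (s + 3.4) + (4) = s + 7.4.
T(s) = (4)/(s + 7.4)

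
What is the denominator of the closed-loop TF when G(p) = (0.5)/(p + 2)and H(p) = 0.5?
Characteristic poly = G_den * H_den + G_num * H_num = (p + 2) + (0.25) = p + 2.25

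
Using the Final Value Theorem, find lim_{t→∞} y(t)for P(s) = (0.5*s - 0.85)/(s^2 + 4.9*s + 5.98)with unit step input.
FVT: lim_{t→∞} y(t) = lim_{s→0} s*Y(s) where Y(s) = P(s)/s.
= lim_{s→0} P(s) = P(0) = num(0)/den(0) = -0.85/5.98 = -0.1421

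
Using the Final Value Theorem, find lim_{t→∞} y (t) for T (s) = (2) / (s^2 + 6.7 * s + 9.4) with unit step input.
FVT: lim_{t→∞} y(t) = lim_{s→0} s*Y(s) where Y(s) = T(s)/s.
= lim_{s→0} T(s) = T(0) = num(0)/den(0) = 2/9.4 = 0.2128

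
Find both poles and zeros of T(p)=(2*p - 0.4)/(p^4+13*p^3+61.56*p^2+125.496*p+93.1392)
Set denominator = 0: p^4 + 13*p^3 + 61.56*p^2 + 125.496*p + 93.1392 = (p + 4.2)(p + 4.2)(p + 2.2)(p + 2.4) = 0 → Poles: -2.2, -2.4, -4.2, -4.2
Set numerator = 0: 2*p - 0.4 = 0 → Zeros: 0.2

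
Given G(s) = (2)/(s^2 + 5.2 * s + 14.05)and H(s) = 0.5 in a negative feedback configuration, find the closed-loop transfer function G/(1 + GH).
Closed-loop T = G/(1+GH).
Numerator: G_num * H_den = 2.
Denominator: G_den * H_den + G_num * H_num = (s^2 + 5.2*s + 14.05) + (1) = s^2 + 5.2*s + 15.05.
T(s) = (2)/(s^2 + 5.2*s + 15.05)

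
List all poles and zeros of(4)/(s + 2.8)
Set denominator = 0: s + 2.8 = 0 → Poles: -2.8
Numerator is a nonzero constant (4) → Zeros: none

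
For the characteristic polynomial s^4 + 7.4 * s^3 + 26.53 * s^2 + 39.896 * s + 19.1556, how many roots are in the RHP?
s^4 + 7.4*s^3 + 26.53*s^2 + 39.896*s + 19.1556 = (s + 0.9)(s + 1.7)(s^2 + 4.8*s + 12.52). Poles: -0.9, -1.7, -2.4 + 2.6j, -2.4 - 2.6j. RHP poles (Re>0): 0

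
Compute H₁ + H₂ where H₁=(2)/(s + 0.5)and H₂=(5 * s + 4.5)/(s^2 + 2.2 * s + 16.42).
Parallel: H = H₁ + H₂ = (n₁·d₂ + n₂·d₁)/(d₁·d₂).
n₁·d₂ = 2*s^2 + 4.4*s + 32.84. n₂·d₁ = 5*s^2 + 7*s + 2.25. Sum = 7*s^2 + 11.4*s + 35.09. d₁·d₂ = s^3 + 2.7*s^2 + 17.52*s + 8.21.
H(s) = (7*s^2 + 11.4*s + 35.09)/(s^3 + 2.7*s^2 + 17.52*s + 8.21)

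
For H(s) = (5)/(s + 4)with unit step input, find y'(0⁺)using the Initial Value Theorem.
IVT: y'(0⁺) = lim_{s→∞} s²·Y(s) = lim_{s→∞} s·H(s).
deg(num) = 0, deg(den) = 1, relative degree = 1, so s·H(s) → (leading num)/(leading den) = 5/1 = 5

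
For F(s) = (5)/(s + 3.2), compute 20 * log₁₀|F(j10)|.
Substitute s = j*10: F(j10) = 0.145138 - 0.453556j.
|F(j10)| = sqrt(Re² + Im²) = 0.4762.
20*log₁₀(0.4762) = -6.44 dB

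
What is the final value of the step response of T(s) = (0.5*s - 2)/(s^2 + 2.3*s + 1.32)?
FVT: lim_{t→∞} y(t) = lim_{s→0} s*Y(s) where Y(s) = T(s)/s.
= lim_{s→0} T(s) = T(0) = num(0)/den(0) = -2/1.32 = -1.515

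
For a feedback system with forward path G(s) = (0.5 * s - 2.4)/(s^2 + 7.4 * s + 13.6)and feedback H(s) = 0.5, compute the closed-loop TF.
Closed-loop T = G/(1+GH).
Numerator: G_num * H_den = 0.5*s - 2.4.
Denominator: G_den * H_den + G_num * H_num = (s^2 + 7.4*s + 13.6) + (0.25*s - 1.2) = s^2 + 7.65*s + 12.4.
T(s) = (0.5*s - 2.4)/(s^2 + 7.65*s + 12.4)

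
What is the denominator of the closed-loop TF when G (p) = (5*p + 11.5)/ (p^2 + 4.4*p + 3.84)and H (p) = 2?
Characteristic poly = G_den * H_den + G_num * H_num = (p^2 + 4.4*p + 3.84) + (10*p + 23) = p^2 + 14.4*p + 26.84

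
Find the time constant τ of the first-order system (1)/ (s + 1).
First-order system: τ = -1/pole. Pole = -1. τ = -1/(-1) = 1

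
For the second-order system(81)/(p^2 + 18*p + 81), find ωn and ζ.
Standard form: ωn²/(p²+2ζωn·p+ωn²).
const=81=ωn² → ωn=9, p coeff=18=2ζωn → ζ=1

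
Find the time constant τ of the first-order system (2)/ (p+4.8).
First-order system: τ = -1/pole. Pole = -4.8. τ = -1/(-4.8) = 0.2083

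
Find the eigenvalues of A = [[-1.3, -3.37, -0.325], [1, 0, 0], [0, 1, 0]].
Eigenvalues solve det(λI - A) = 0.
Characteristic polynomial: λ^3 + 1.3*λ^2 + 3.37*λ + 0.325 = 0.
Factor: (λ + 0.1)(λ^2 + 1.2*λ + 3.25) = 0.
Roots: -0.1, -0.6 + 1.7j, -0.6 - 1.7j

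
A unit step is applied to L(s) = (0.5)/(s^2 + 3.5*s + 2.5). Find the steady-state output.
FVT: lim_{t→∞} y(t) = lim_{s→0} s*Y(s) where Y(s) = L(s)/s.
= lim_{s→0} L(s) = L(0) = num(0)/den(0) = 0.5/2.5 = 0.2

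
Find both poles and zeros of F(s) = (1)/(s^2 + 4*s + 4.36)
Set denominator = 0: s^2 + 4*s + 4.36 = 0 → Poles: -2 + 0.6j, -2 - 0.6j
Numerator is a nonzero constant (1) → Zeros: none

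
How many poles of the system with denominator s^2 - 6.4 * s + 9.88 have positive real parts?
s^2 - 6.4*s + 9.88 = (s - 3.8)(s - 2.6). Poles: 2.6, 3.8. RHP poles (Re>0): 2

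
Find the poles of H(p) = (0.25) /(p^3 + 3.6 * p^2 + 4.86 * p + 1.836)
Set denominator = 0: p^3 + 3.6*p^2 + 4.86*p + 1.836 = (p + 0.6)(p^2 + 3*p + 3.06) = 0 → Poles: -0.6, -1.5 + 0.9j, -1.5 - 0.9j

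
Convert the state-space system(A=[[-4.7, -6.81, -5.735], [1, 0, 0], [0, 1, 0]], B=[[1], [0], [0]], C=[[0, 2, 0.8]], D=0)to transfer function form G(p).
G(p) = C(pI - A)⁻¹B + D.
Characteristic polynomial det(pI - A) = p^3 + 4.7*p^2 + 6.81*p + 5.735.
Numerator from C·adj(pI-A)·B + D·det(pI-A) = 2*p + 0.8.
G(p) = (2*p + 0.8)/(p^3 + 4.7*p^2 + 6.81*p + 5.735)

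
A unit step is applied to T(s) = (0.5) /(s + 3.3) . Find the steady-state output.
FVT: lim_{t→∞} y(t) = lim_{s→0} s*Y(s) where Y(s) = T(s)/s.
= lim_{s→0} T(s) = T(0) = num(0)/den(0) = 0.5/3.3 = 0.1515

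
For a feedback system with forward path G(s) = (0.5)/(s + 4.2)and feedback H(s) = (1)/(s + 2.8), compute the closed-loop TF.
Closed-loop T = G/(1+GH).
Numerator: G_num * H_den = 0.5*s + 1.4.
Denominator: G_den * H_den + G_num * H_num = (s^2 + 7*s + 11.76) + (0.5) = s^2 + 7*s + 12.26.
T(s) = (0.5*s + 1.4)/(s^2 + 7*s + 12.26)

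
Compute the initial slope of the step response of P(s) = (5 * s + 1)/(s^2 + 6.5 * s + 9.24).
IVT: y'(0⁺) = lim_{s→∞} s²·Y(s) = lim_{s→∞} s·P(s).
deg(num) = 1, deg(den) = 2, relative degree = 1, so s·P(s) → (leading num)/(leading den) = 5/1 = 5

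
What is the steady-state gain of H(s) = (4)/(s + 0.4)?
DC gain = H(0) = num(0)/den(0) = 4/0.4 = 10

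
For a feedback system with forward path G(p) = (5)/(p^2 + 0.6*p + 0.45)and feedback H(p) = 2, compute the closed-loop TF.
Closed-loop T = G/(1+GH).
Numerator: G_num * H_den = 5.
Denominator: G_den * H_den + G_num * H_num = (p^2 + 0.6*p + 0.45) + (10) = p^2 + 0.6*p + 10.45.
T(p) = (5)/(p^2 + 0.6*p + 10.45)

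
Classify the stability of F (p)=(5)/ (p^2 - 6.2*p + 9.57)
Denominator: p^2 - 6.2*p + 9.57 = (p - 3.3)(p - 2.9). Poles: 2.9, 3.3. Unstable (2 pole(s) in RHP)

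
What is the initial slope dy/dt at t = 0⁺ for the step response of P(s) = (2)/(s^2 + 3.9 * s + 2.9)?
IVT: y'(0⁺) = lim_{s→∞} s²·Y(s) = lim_{s→∞} s·P(s).
deg(num) = 0, deg(den) = 2, relative degree = 2 ≥ 2, so s·P(s) → 0. Initial slope = 0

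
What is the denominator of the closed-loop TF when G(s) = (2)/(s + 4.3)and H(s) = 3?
Characteristic poly = G_den * H_den + G_num * H_num = (s + 4.3) + (6) = s + 10.3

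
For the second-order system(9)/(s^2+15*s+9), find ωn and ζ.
Standard form: ωn²/(s²+2ζωn·s+ωn²).
const=9=ωn² → ωn=3, s coeff=15=2ζωn → ζ=2.5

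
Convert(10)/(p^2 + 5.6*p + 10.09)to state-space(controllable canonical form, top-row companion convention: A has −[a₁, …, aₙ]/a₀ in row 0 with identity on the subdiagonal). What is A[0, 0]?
Reachable canonical form for den = p^2 + 5.6*p + 10.09: top row of A = -[a₁,a₂,...,aₙ]/a₀, ones on the subdiagonal, zeros elsewhere.
A = [[-5.6, -10.09], [1, 0]].
A[0,0] = -5.6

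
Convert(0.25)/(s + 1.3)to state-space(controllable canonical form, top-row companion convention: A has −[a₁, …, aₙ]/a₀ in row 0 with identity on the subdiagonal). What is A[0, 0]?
Reachable canonical form for den = s + 1.3: top row of A = -[a₁,a₂,...,aₙ]/a₀, ones on the subdiagonal, zeros elsewhere.
A = [[-1.3]].
A[0,0] = -1.3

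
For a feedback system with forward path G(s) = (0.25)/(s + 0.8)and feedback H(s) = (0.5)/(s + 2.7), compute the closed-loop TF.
Closed-loop T = G/(1+GH).
Numerator: G_num * H_den = 0.25*s + 0.675.
Denominator: G_den * H_den + G_num * H_num = (s^2 + 3.5*s + 2.16) + (0.125) = s^2 + 3.5*s + 2.285.
T(s) = (0.25*s + 0.675)/(s^2 + 3.5*s + 2.285)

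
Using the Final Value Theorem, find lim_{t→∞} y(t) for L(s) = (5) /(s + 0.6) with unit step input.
FVT: lim_{t→∞} y(t) = lim_{s→0} s*Y(s) where Y(s) = L(s)/s.
= lim_{s→0} L(s) = L(0) = num(0)/den(0) = 5/0.6 = 8.333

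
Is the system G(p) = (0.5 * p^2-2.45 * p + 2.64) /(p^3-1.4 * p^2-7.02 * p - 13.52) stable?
Denominator: p^3 - 1.4*p^2 - 7.02*p - 13.52 = (p - 4)(p^2 + 2.6*p + 3.38). Poles: -1.3 + 1.3j, -1.3 - 1.3j, 4. All Re(p)<0: No (unstable)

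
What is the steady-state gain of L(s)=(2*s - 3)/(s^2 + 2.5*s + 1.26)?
DC gain = L(0) = num(0)/den(0) = -3/1.26 = -2.381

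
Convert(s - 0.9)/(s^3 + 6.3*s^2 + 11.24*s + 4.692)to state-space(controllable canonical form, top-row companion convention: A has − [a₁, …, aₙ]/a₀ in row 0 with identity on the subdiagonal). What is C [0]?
Reachable canonical form: C = numerator coefficients (right-aligned, zero-padded to length n).
num = s - 0.9, C = [[0, 1, -0.9]].
C[0] = 0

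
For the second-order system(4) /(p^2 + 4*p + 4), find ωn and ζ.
Standard form: ωn²/(p²+2ζωn·p+ωn²).
const=4=ωn² → ωn=2, p coeff=4=2ζωn → ζ=1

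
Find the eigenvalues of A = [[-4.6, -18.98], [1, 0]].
Eigenvalues solve det(λI - A) = 0.
Characteristic polynomial: λ^2 + 4.6*λ + 18.98 = 0.
Roots: -2.3 + 3.7j, -2.3 - 3.7j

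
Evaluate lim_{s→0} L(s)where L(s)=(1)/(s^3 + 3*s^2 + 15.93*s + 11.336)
DC gain = L(0) = num(0)/den(0) = 1/11.336 = 0.08821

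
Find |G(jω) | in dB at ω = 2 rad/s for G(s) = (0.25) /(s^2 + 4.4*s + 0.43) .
Substitute s = j*2: G(j2) = -0.00989634 - 0.0243943j.
|G(j2)| = sqrt(Re² + Im²) = 0.02633.
20*log₁₀(0.02633) = -31.59 dB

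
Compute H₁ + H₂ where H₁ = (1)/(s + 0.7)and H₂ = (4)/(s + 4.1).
Parallel: H = H₁ + H₂ = (n₁·d₂ + n₂·d₁)/(d₁·d₂).
n₁·d₂ = s + 4.1. n₂·d₁ = 4*s + 2.8. Sum = 5*s + 6.9. d₁·d₂ = s^2 + 4.8*s + 2.87.
H(s) = (5*s + 6.9)/(s^2 + 4.8*s + 2.87)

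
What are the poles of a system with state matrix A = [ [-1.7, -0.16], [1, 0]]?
Eigenvalues solve det(λI - A) = 0.
Characteristic polynomial: λ^2 + 1.7*λ + 0.16 = 0.
Factor: (λ + 0.1)(λ + 1.6) = 0.
Roots: -0.1, -1.6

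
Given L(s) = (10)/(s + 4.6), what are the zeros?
Numerator is a nonzero constant (10) → Zeros: none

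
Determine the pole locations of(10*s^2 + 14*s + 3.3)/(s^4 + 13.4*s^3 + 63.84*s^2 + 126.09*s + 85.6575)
Set denominator = 0: s^4 + 13.4*s^3 + 63.84*s^2 + 126.09*s + 85.6575 = (s + 2.7)(s + 4.7)(s + 4.5)(s + 1.5) = 0 → Poles: -1.5, -2.7, -4.5, -4.7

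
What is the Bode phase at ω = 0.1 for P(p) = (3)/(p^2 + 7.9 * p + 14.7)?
Substitute p = j*0.1: P(j0.1) = 0.203632 - 0.0109509j.
∠P(j0.1) = atan2(Im, Re) = atan2(-0.0109509, 0.203632) = -3.08°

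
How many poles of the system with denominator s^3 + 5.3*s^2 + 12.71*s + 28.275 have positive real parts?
s^3 + 5.3*s^2 + 12.71*s + 28.275 = (s + 3.9)(s^2 + 1.4*s + 7.25). Poles: -0.7 + 2.6j, -0.7 - 2.6j, -3.9. RHP poles (Re>0): 0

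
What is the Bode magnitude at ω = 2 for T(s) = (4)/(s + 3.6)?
Substitute s = j*2: T(j2) = 0.849057 - 0.471698j.
|T(j2)| = sqrt(Re² + Im²) = 0.9713.
20*log₁₀(0.9713) = -0.25 dB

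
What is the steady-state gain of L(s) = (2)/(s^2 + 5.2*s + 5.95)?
DC gain = L(0) = num(0)/den(0) = 2/5.95 = 0.3361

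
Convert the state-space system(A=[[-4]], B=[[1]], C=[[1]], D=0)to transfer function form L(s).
L(s) = C(sI - A)⁻¹B + D.
Characteristic polynomial det(sI - A) = s + 4.
Numerator from C·adj(sI-A)·B + D·det(sI-A) = 1.
L(s) = (1)/(s + 4)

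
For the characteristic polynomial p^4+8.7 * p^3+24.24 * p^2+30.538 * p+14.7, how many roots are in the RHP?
p^4 + 8.7*p^3 + 24.24*p^2 + 30.538*p + 14.7 = (p + 4.9)(p + 1.2)(p^2 + 2.6*p + 2.5). Poles: -1.2, -1.3 + 0.9j, -1.3 - 0.9j, -4.9. RHP poles (Re>0): 0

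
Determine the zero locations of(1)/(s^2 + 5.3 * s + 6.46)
Numerator is a nonzero constant (1) → Zeros: none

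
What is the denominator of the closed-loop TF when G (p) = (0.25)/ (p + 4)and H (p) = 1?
Characteristic poly = G_den * H_den + G_num * H_num = (p + 4) + (0.25) = p + 4.25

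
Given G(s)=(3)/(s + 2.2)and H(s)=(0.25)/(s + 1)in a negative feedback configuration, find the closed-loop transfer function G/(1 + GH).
Closed-loop T = G/(1+GH).
Numerator: G_num * H_den = 3*s + 3.
Denominator: G_den * H_den + G_num * H_num = (s^2 + 3.2*s + 2.2) + (0.75) = s^2 + 3.2*s + 2.95.
T(s) = (3*s + 3)/(s^2 + 3.2*s + 2.95)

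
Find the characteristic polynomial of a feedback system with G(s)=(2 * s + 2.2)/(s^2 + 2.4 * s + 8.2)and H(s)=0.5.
Characteristic poly = G_den * H_den + G_num * H_num = (s^2 + 2.4*s + 8.2) + (s + 1.1) = s^2 + 3.4*s + 9.3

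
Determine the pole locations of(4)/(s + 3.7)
Set denominator = 0: s + 3.7 = 0 → Poles: -3.7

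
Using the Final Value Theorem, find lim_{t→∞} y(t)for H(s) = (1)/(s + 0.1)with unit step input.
FVT: lim_{t→∞} y(t) = lim_{s→0} s*Y(s) where Y(s) = H(s)/s.
= lim_{s→0} H(s) = H(0) = num(0)/den(0) = 1/0.1 = 10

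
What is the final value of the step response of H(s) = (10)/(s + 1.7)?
FVT: lim_{t→∞} y(t) = lim_{s→0} s*Y(s) where Y(s) = H(s)/s.
= lim_{s→0} H(s) = H(0) = num(0)/den(0) = 10/1.7 = 5.882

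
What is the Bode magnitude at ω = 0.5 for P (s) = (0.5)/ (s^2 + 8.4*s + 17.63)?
Substitute s = j*0.5: P(j0.5) = 0.0271814 - 0.00656857j.
|P(j0.5)| = sqrt(Re² + Im²) = 0.02796.
20*log₁₀(0.02796) = -31.07 dB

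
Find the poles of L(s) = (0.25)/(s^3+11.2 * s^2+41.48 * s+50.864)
Set denominator = 0: s^3 + 11.2*s^2 + 41.48*s + 50.864 = (s + 3.4)(s + 4.4)(s + 3.4) = 0 → Poles: -3.4, -3.4, -4.4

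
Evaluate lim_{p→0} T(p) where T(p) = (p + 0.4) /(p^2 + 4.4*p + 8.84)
DC gain = T(0) = num(0)/den(0) = 0.4/8.84 = 0.04525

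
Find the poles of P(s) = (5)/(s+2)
Set denominator = 0: s + 2 = 0 → Poles: -2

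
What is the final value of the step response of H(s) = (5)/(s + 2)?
FVT: lim_{t→∞} y(t) = lim_{s→0} s*Y(s) where Y(s) = H(s)/s.
= lim_{s→0} H(s) = H(0) = num(0)/den(0) = 5/2 = 2.5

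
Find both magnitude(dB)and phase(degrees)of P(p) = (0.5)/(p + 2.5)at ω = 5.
Substitute p = j*5: P(j5) = 0.04 - 0.08j.
|P| = 20*log₁₀(sqrt(Re²+Im²)) = -20.97 dB.
∠P = atan2(Im, Re) = -63.43°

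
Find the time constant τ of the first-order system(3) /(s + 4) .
First-order system: τ = -1/pole. Pole = -4. τ = -1/(-4) = 0.25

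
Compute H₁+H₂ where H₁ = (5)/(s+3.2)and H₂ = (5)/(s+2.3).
Parallel: H = H₁ + H₂ = (n₁·d₂ + n₂·d₁)/(d₁·d₂).
n₁·d₂ = 5*s + 11.5. n₂·d₁ = 5*s + 16. Sum = 10*s + 27.5. d₁·d₂ = s^2 + 5.5*s + 7.36.
H(s) = (10*s + 27.5)/(s^2 + 5.5*s + 7.36)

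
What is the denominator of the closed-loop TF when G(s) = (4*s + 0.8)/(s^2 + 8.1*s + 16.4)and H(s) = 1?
Characteristic poly = G_den * H_den + G_num * H_num = (s^2 + 8.1*s + 16.4) + (4*s + 0.8) = s^2 + 12.1*s + 17.2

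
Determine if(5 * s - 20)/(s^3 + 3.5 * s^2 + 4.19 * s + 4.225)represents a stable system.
Denominator: s^3 + 3.5*s^2 + 4.19*s + 4.225 = (s + 2.5)(s^2 + s + 1.69). Poles: -0.5 + 1.2j, -0.5 - 1.2j, -2.5. All Re(p)<0: Yes (stable)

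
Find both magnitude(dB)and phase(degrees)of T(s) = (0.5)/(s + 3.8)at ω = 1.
Substitute s = j*1: T(j1) = 0.123057 - 0.0323834j.
|T| = 20*log₁₀(sqrt(Re²+Im²)) = -17.91 dB.
∠T = atan2(Im, Re) = -14.74°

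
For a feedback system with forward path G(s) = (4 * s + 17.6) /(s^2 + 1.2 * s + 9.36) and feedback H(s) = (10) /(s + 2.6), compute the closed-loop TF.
Closed-loop T = G/(1+GH).
Numerator: G_num * H_den = 4*s^2 + 28*s + 45.76.
Denominator: G_den * H_den + G_num * H_num = (s^3 + 3.8*s^2 + 12.48*s + 24.336) + (40*s + 176) = s^3 + 3.8*s^2 + 52.48*s + 200.336.
T(s) = (4*s^2 + 28*s + 45.76)/(s^3 + 3.8*s^2 + 52.48*s + 200.336)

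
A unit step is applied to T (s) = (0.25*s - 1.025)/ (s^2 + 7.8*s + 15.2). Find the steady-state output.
FVT: lim_{t→∞} y(t) = lim_{s→0} s*Y(s) where Y(s) = T(s)/s.
= lim_{s→0} T(s) = T(0) = num(0)/den(0) = -1.025/15.2 = -0.06743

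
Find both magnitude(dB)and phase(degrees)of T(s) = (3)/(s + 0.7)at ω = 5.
Substitute s = j*5: T(j5) = 0.0823852 - 0.588466j.
|T| = 20*log₁₀(sqrt(Re²+Im²)) = -4.52 dB.
∠T = atan2(Im, Re) = -82.03°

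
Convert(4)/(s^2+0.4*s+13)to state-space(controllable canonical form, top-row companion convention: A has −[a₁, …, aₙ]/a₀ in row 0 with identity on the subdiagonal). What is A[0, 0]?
Reachable canonical form for den = s^2 + 0.4*s + 13: top row of A = -[a₁,a₂,...,aₙ]/a₀, ones on the subdiagonal, zeros elsewhere.
A = [[-0.4, -13], [1, 0]].
A[0,0] = -0.4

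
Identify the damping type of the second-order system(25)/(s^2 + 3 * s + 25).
Standard form: ωn²/(s²+2ζωn·s+ωn²) gives ωn=5, ζ=0.3.
Underdamped (ζ = 0.3 < 1)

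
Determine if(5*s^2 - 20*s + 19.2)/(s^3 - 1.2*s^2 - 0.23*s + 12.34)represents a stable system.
Denominator: s^3 - 1.2*s^2 - 0.23*s + 12.34 = (s + 2)(s^2 - 3.2*s + 6.17). Poles: -2, 1.6 + 1.9j, 1.6 - 1.9j. All Re(p)<0: No (unstable)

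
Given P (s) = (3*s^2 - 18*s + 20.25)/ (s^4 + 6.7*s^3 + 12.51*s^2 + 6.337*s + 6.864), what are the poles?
Set denominator = 0: s^4 + 6.7*s^3 + 12.51*s^2 + 6.337*s + 6.864 = (s + 3.2)(s + 3.3)(s^2 + 0.2*s + 0.65) = 0 → Poles: -0.1 + 0.8j, -0.1 - 0.8j, -3.2, -3.3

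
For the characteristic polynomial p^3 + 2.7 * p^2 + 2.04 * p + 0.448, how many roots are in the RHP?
p^3 + 2.7*p^2 + 2.04*p + 0.448 = (p + 1.6)(p + 0.4)(p + 0.7). Poles: -0.4, -0.7, -1.6. RHP poles (Re>0): 0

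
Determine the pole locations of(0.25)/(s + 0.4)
Set denominator = 0: s + 0.4 = 0 → Poles: -0.4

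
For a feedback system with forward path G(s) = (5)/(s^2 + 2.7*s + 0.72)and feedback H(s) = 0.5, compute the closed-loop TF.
Closed-loop T = G/(1+GH).
Numerator: G_num * H_den = 5.
Denominator: G_den * H_den + G_num * H_num = (s^2 + 2.7*s + 0.72) + (2.5) = s^2 + 2.7*s + 3.22.
T(s) = (5)/(s^2 + 2.7*s + 3.22)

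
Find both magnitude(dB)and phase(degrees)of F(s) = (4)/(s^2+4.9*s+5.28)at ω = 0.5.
Substitute s = j*0.5: F(j0.5) = 0.642742 - 0.313065j.
|F| = 20*log₁₀(sqrt(Re²+Im²)) = -2.91 dB.
∠F = atan2(Im, Re) = -25.97°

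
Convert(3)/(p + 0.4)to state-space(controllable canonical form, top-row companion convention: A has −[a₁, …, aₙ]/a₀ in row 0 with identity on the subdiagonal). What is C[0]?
Reachable canonical form: C = numerator coefficients (right-aligned, zero-padded to length n).
num = 3, C = [[3]].
C[0] = 3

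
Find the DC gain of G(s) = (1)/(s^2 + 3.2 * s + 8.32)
DC gain = G(0) = num(0)/den(0) = 1/8.32 = 0.1202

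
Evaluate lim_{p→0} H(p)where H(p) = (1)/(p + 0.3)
DC gain = H(0) = num(0)/den(0) = 1/0.3 = 3.333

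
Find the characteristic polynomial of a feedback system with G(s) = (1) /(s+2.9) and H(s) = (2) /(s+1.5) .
Characteristic poly = G_den * H_den + G_num * H_num = (s^2 + 4.4*s + 4.35) + (2) = s^2 + 4.4*s + 6.35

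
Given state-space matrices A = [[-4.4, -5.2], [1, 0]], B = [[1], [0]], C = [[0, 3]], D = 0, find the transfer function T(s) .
T(s) = C(sI - A)⁻¹B + D.
Characteristic polynomial det(sI - A) = s^2 + 4.4*s + 5.2.
Numerator from C·adj(sI-A)·B + D·det(sI-A) = 3.
T(s) = (3)/(s^2 + 4.4*s + 5.2)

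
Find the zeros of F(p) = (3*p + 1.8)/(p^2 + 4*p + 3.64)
Set numerator = 0: 3*p + 1.8 = 0 → Zeros: -0.6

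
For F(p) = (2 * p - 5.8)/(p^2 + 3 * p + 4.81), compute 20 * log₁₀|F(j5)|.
Substitute p = j*5: F(j5) = 0.422205 - 0.181621j.
|F(j5)| = sqrt(Re² + Im²) = 0.4596.
20*log₁₀(0.4596) = -6.75 dB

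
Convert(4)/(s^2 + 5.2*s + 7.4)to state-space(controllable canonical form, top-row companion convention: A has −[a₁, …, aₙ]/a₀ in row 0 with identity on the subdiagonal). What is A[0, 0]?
Reachable canonical form for den = s^2 + 5.2*s + 7.4: top row of A = -[a₁,a₂,...,aₙ]/a₀, ones on the subdiagonal, zeros elsewhere.
A = [[-5.2, -7.4], [1, 0]].
A[0,0] = -5.2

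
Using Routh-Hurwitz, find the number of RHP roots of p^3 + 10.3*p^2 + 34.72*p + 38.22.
Routh array:
p^3: [1, 34.72]; p^2: [10.3, 38.22]; p^1: [31.0093]; p^0: [38.22]
First column: [1, 10.3, 31.0093, 38.22]. Sign changes = RHP roots = 0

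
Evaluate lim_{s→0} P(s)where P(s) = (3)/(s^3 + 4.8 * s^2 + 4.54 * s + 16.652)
DC gain = P(0) = num(0)/den(0) = 3/16.652 = 0.1802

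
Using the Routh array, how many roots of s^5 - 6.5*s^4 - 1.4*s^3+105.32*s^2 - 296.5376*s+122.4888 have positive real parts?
Routh array:
s^5: [1, -1.4, -296.5376]; s^4: [-6.5, 105.32, 122.4888]; s^3: [14.8031, -277.693]; s^2: [-16.6145, 122.4888]; s^1: [-168.559]; s^0: [122.4888]
First column: [1, -6.5, 14.8031, -16.6145, -168.559, 122.4888]. Sign changes = RHP roots = 4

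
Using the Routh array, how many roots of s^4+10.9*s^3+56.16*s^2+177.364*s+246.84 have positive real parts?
Routh array:
s^4: [1, 56.16, 246.84]; s^3: [10.9, 177.364]; s^2: [39.8881, 246.84]; s^1: [109.911]; s^0: [246.84]
First column: [1, 10.9, 39.8881, 109.911, 246.84]. Sign changes = RHP roots = 0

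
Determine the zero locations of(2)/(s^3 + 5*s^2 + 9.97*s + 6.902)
Numerator is a nonzero constant (2) → Zeros: none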